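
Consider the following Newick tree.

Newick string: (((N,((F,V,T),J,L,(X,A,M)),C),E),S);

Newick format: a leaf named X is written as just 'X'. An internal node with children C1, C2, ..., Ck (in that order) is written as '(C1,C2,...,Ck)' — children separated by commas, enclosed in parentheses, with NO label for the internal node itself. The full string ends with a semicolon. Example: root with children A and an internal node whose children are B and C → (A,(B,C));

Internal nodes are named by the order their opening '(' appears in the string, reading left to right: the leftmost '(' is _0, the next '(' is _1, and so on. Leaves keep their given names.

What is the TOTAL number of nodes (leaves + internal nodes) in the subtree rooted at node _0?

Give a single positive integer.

Answer: 18

Derivation:
Newick: (((N,((F,V,T),J,L,(X,A,M)),C),E),S);
Locate _0: it is the '(' at position 0 (the 1st '(' reading left to right).
Query: subtree rooted at _0
_0: subtree_size = 1 + 17
  _1: subtree_size = 1 + 15
    _2: subtree_size = 1 + 13
      N: subtree_size = 1 + 0
      _3: subtree_size = 1 + 10
        _4: subtree_size = 1 + 3
          F: subtree_size = 1 + 0
          V: subtree_size = 1 + 0
          T: subtree_size = 1 + 0
        J: subtree_size = 1 + 0
        L: subtree_size = 1 + 0
        _5: subtree_size = 1 + 3
          X: subtree_size = 1 + 0
          A: subtree_size = 1 + 0
          M: subtree_size = 1 + 0
      C: subtree_size = 1 + 0
    E: subtree_size = 1 + 0
  S: subtree_size = 1 + 0
Total subtree size of _0: 18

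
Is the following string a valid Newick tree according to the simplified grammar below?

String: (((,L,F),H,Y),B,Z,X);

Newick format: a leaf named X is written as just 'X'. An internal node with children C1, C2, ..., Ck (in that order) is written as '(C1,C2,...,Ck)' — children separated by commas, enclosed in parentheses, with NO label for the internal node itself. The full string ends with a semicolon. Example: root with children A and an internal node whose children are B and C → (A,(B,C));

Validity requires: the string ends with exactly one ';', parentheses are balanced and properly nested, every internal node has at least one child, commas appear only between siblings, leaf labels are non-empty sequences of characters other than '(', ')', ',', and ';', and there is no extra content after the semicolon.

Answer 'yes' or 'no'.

Input: (((,L,F),H,Y),B,Z,X);
Paren balance: 3 '(' vs 3 ')' OK
Ends with single ';': True
Full parse: FAILS (empty leaf label at pos 3)
Valid: False

Answer: no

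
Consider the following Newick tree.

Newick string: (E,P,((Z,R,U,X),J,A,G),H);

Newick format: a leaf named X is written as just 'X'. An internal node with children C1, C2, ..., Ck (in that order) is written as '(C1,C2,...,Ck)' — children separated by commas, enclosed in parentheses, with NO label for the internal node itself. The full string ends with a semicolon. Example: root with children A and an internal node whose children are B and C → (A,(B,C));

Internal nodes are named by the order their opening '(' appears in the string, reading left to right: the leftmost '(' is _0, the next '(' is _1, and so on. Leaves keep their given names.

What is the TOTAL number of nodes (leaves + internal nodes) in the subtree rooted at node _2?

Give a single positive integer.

Newick: (E,P,((Z,R,U,X),J,A,G),H);
Locate _2: it is the '(' at position 6 (the 3rd '(' reading left to right).
Query: subtree rooted at _2
_2: subtree_size = 1 + 4
  Z: subtree_size = 1 + 0
  R: subtree_size = 1 + 0
  U: subtree_size = 1 + 0
  X: subtree_size = 1 + 0
Total subtree size of _2: 5

Answer: 5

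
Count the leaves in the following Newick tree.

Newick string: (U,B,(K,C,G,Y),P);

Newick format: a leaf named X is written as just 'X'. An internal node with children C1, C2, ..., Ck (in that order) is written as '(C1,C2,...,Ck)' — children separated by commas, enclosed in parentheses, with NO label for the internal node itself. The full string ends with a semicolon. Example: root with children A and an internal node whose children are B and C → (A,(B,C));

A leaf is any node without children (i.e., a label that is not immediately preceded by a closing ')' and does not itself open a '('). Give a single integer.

Answer: 7

Derivation:
Newick: (U,B,(K,C,G,Y),P);
Scan left-to-right; a leaf is any maximal label run not followed by '(':
  pos 1: leaf 'U' → count = 1
  pos 3: leaf 'B' → count = 2
  pos 6: leaf 'K' → count = 3
  pos 8: leaf 'C' → count = 4
  pos 10: leaf 'G' → count = 5
  pos 12: leaf 'Y' → count = 6
  pos 15: leaf 'P' → count = 7
Total leaves: 7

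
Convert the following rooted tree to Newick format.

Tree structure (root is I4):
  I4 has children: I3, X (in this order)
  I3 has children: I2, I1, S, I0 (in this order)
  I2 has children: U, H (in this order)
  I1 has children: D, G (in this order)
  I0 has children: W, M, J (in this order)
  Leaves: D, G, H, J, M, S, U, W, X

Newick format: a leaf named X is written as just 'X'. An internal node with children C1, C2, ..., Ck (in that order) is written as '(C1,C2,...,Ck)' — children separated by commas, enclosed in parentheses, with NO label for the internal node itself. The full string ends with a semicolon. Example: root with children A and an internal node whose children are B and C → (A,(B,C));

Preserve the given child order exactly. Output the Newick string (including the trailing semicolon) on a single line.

internal I4 with children ['I3', 'X']
  internal I3 with children ['I2', 'I1', 'S', 'I0']
    internal I2 with children ['U', 'H']
      leaf 'U' → 'U'
      leaf 'H' → 'H'
    → '(U,H)'
    internal I1 with children ['D', 'G']
      leaf 'D' → 'D'
      leaf 'G' → 'G'
    → '(D,G)'
    leaf 'S' → 'S'
    internal I0 with children ['W', 'M', 'J']
      leaf 'W' → 'W'
      leaf 'M' → 'M'
      leaf 'J' → 'J'
    → '(W,M,J)'
  → '((U,H),(D,G),S,(W,M,J))'
  leaf 'X' → 'X'
→ '(((U,H),(D,G),S,(W,M,J)),X)'
Final: (((U,H),(D,G),S,(W,M,J)),X);

Answer: (((U,H),(D,G),S,(W,M,J)),X);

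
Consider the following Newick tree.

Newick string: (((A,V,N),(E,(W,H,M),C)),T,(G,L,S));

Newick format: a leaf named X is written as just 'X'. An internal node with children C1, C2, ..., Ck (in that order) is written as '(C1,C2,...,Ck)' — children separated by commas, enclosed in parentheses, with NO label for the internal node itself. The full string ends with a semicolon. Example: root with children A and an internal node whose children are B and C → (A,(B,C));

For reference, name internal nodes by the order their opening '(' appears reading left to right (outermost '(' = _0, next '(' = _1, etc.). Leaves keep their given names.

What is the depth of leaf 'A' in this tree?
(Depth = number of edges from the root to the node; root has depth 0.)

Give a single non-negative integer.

Newick: (((A,V,N),(E,(W,H,M),C)),T,(G,L,S));
Naming internals by '(' encounter order: outermost '(' = _0, next = _1, ...
Query node: A
Path from root: _0 -> _1 -> _2 -> A
Depth of A: 3 (number of edges from root)

Answer: 3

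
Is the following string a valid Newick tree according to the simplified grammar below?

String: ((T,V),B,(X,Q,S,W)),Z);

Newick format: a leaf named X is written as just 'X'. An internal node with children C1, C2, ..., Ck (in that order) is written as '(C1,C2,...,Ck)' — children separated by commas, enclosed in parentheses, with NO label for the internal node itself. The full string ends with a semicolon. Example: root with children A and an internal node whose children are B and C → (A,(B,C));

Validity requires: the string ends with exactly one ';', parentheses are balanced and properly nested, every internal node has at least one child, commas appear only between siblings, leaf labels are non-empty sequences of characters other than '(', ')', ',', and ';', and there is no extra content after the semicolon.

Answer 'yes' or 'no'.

Answer: no

Derivation:
Input: ((T,V),B,(X,Q,S,W)),Z);
Paren balance: 3 '(' vs 4 ')' MISMATCH
Ends with single ';': True
Full parse: FAILS (extra content after tree at pos 19)
Valid: False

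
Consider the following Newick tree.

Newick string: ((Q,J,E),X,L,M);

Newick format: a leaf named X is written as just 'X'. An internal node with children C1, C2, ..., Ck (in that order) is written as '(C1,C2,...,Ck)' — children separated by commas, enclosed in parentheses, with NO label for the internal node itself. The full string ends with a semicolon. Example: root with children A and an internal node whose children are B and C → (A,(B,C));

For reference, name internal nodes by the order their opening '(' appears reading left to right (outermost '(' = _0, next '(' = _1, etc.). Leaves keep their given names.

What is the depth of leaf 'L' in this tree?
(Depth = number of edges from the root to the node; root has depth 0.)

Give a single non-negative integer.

Newick: ((Q,J,E),X,L,M);
Naming internals by '(' encounter order: outermost '(' = _0, next = _1, ...
Query node: L
Path from root: _0 -> L
Depth of L: 1 (number of edges from root)

Answer: 1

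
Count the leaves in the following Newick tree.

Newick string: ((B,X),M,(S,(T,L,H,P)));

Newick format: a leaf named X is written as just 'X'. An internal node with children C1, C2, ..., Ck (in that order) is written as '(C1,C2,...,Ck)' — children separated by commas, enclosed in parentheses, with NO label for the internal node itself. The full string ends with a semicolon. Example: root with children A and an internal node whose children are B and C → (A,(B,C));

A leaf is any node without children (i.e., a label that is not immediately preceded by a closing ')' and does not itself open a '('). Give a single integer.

Answer: 8

Derivation:
Newick: ((B,X),M,(S,(T,L,H,P)));
Scan left-to-right; a leaf is any maximal label run not followed by '(':
  pos 2: leaf 'B' → count = 1
  pos 4: leaf 'X' → count = 2
  pos 7: leaf 'M' → count = 3
  pos 10: leaf 'S' → count = 4
  pos 13: leaf 'T' → count = 5
  pos 15: leaf 'L' → count = 6
  pos 17: leaf 'H' → count = 7
  pos 19: leaf 'P' → count = 8
Total leaves: 8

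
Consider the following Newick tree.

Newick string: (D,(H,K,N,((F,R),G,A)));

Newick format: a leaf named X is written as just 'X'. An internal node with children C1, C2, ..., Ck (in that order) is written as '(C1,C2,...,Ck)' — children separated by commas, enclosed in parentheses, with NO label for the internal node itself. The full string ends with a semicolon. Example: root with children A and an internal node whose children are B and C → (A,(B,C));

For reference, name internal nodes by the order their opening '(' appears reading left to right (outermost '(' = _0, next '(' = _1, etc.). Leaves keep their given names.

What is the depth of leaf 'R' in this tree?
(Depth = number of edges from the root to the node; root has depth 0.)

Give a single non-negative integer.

Answer: 4

Derivation:
Newick: (D,(H,K,N,((F,R),G,A)));
Naming internals by '(' encounter order: outermost '(' = _0, next = _1, ...
Query node: R
Path from root: _0 -> _1 -> _2 -> _3 -> R
Depth of R: 4 (number of edges from root)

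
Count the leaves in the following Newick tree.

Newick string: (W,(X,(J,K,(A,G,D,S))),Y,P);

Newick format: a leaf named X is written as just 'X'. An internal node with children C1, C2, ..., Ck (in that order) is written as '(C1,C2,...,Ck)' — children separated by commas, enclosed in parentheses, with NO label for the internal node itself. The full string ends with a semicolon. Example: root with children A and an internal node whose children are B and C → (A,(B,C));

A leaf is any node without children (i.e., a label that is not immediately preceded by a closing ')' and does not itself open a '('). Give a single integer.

Newick: (W,(X,(J,K,(A,G,D,S))),Y,P);
Scan left-to-right; a leaf is any maximal label run not followed by '(':
  pos 1: leaf 'W' → count = 1
  pos 4: leaf 'X' → count = 2
  pos 7: leaf 'J' → count = 3
  pos 9: leaf 'K' → count = 4
  pos 12: leaf 'A' → count = 5
  pos 14: leaf 'G' → count = 6
  pos 16: leaf 'D' → count = 7
  pos 18: leaf 'S' → count = 8
  pos 23: leaf 'Y' → count = 9
  pos 25: leaf 'P' → count = 10
Total leaves: 10

Answer: 10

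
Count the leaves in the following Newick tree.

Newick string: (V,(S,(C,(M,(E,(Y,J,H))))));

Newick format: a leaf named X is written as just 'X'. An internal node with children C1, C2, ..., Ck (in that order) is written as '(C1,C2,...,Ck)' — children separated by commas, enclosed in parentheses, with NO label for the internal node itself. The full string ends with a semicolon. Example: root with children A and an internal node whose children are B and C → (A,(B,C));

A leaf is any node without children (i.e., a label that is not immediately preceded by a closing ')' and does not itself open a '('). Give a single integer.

Answer: 8

Derivation:
Newick: (V,(S,(C,(M,(E,(Y,J,H))))));
Scan left-to-right; a leaf is any maximal label run not followed by '(':
  pos 1: leaf 'V' → count = 1
  pos 4: leaf 'S' → count = 2
  pos 7: leaf 'C' → count = 3
  pos 10: leaf 'M' → count = 4
  pos 13: leaf 'E' → count = 5
  pos 16: leaf 'Y' → count = 6
  pos 18: leaf 'J' → count = 7
  pos 20: leaf 'H' → count = 8
Total leaves: 8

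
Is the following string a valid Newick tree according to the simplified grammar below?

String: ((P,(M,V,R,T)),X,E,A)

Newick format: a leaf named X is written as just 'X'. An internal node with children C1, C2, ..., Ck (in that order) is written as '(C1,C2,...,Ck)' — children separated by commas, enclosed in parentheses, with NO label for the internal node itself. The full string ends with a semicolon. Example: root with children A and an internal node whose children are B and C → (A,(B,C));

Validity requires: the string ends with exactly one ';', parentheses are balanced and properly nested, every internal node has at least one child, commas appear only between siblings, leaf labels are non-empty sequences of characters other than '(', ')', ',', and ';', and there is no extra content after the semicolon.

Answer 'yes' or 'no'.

Answer: no

Derivation:
Input: ((P,(M,V,R,T)),X,E,A)
Paren balance: 3 '(' vs 3 ')' OK
Ends with single ';': False
Full parse: FAILS (must end with ;)
Valid: False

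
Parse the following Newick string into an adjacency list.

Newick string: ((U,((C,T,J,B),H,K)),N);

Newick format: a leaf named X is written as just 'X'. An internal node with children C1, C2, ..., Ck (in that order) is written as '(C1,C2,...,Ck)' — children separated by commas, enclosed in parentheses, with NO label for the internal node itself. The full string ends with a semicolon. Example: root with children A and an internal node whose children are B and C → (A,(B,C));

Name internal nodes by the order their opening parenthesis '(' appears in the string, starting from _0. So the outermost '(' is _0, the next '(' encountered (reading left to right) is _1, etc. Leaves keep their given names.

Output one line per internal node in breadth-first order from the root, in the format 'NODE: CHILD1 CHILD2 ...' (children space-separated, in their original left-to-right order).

Answer: _0: _1 N
_1: U _2
_2: _3 H K
_3: C T J B

Derivation:
Input: ((U,((C,T,J,B),H,K)),N);
Scanning left-to-right, naming '(' by encounter order:
  pos 0: '(' -> open internal node _0 (depth 1)
  pos 1: '(' -> open internal node _1 (depth 2)
  pos 4: '(' -> open internal node _2 (depth 3)
  pos 5: '(' -> open internal node _3 (depth 4)
  pos 13: ')' -> close internal node _3 (now at depth 3)
  pos 18: ')' -> close internal node _2 (now at depth 2)
  pos 19: ')' -> close internal node _1 (now at depth 1)
  pos 22: ')' -> close internal node _0 (now at depth 0)
Total internal nodes: 4
BFS adjacency from root:
  _0: _1 N
  _1: U _2
  _2: _3 H K
  _3: C T J B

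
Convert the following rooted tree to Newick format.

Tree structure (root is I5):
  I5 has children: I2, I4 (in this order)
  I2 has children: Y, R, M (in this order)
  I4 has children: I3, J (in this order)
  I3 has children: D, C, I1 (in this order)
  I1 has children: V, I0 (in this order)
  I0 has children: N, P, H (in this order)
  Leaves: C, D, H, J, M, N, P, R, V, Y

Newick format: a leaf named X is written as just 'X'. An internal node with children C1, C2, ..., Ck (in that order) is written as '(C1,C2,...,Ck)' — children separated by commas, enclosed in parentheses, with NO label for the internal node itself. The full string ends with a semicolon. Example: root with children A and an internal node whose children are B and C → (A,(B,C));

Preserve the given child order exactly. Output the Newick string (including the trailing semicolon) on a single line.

internal I5 with children ['I2', 'I4']
  internal I2 with children ['Y', 'R', 'M']
    leaf 'Y' → 'Y'
    leaf 'R' → 'R'
    leaf 'M' → 'M'
  → '(Y,R,M)'
  internal I4 with children ['I3', 'J']
    internal I3 with children ['D', 'C', 'I1']
      leaf 'D' → 'D'
      leaf 'C' → 'C'
      internal I1 with children ['V', 'I0']
        leaf 'V' → 'V'
        internal I0 with children ['N', 'P', 'H']
          leaf 'N' → 'N'
          leaf 'P' → 'P'
          leaf 'H' → 'H'
        → '(N,P,H)'
      → '(V,(N,P,H))'
    → '(D,C,(V,(N,P,H)))'
    leaf 'J' → 'J'
  → '((D,C,(V,(N,P,H))),J)'
→ '((Y,R,M),((D,C,(V,(N,P,H))),J))'
Final: ((Y,R,M),((D,C,(V,(N,P,H))),J));

Answer: ((Y,R,M),((D,C,(V,(N,P,H))),J));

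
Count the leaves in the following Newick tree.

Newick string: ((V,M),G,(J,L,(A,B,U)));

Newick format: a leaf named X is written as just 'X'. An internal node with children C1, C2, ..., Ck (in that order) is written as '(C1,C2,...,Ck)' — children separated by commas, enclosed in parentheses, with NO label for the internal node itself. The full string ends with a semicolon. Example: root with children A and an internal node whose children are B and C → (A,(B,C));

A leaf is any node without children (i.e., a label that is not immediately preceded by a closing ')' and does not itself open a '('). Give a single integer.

Newick: ((V,M),G,(J,L,(A,B,U)));
Scan left-to-right; a leaf is any maximal label run not followed by '(':
  pos 2: leaf 'V' → count = 1
  pos 4: leaf 'M' → count = 2
  pos 7: leaf 'G' → count = 3
  pos 10: leaf 'J' → count = 4
  pos 12: leaf 'L' → count = 5
  pos 15: leaf 'A' → count = 6
  pos 17: leaf 'B' → count = 7
  pos 19: leaf 'U' → count = 8
Total leaves: 8

Answer: 8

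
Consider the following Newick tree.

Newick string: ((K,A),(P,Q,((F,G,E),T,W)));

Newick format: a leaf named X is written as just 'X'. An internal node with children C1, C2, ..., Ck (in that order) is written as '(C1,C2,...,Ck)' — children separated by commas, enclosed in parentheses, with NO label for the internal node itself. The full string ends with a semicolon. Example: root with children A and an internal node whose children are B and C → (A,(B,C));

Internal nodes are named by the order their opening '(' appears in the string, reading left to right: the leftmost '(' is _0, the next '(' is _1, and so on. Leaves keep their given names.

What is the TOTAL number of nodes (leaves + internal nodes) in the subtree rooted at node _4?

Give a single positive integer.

Answer: 4

Derivation:
Newick: ((K,A),(P,Q,((F,G,E),T,W)));
Locate _4: it is the '(' at position 13 (the 5th '(' reading left to right).
Query: subtree rooted at _4
_4: subtree_size = 1 + 3
  F: subtree_size = 1 + 0
  G: subtree_size = 1 + 0
  E: subtree_size = 1 + 0
Total subtree size of _4: 4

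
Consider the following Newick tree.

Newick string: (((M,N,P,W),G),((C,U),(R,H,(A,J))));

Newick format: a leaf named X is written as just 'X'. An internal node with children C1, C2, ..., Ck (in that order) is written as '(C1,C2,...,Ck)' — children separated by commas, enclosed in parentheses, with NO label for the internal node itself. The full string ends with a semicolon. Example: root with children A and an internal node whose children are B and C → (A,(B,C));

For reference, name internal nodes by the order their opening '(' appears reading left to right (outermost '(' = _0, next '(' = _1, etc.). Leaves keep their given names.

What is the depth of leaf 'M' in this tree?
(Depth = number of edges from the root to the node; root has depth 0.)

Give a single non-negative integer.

Answer: 3

Derivation:
Newick: (((M,N,P,W),G),((C,U),(R,H,(A,J))));
Naming internals by '(' encounter order: outermost '(' = _0, next = _1, ...
Query node: M
Path from root: _0 -> _1 -> _2 -> M
Depth of M: 3 (number of edges from root)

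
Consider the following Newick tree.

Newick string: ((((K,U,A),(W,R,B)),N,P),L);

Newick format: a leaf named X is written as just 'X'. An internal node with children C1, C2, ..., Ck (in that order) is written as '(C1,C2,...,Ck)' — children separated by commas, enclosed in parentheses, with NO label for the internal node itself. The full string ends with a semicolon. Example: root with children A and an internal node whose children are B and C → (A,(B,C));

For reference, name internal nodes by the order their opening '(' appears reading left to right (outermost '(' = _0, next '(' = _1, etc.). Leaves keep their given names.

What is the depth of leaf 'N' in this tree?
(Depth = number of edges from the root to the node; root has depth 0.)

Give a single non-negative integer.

Newick: ((((K,U,A),(W,R,B)),N,P),L);
Naming internals by '(' encounter order: outermost '(' = _0, next = _1, ...
Query node: N
Path from root: _0 -> _1 -> N
Depth of N: 2 (number of edges from root)

Answer: 2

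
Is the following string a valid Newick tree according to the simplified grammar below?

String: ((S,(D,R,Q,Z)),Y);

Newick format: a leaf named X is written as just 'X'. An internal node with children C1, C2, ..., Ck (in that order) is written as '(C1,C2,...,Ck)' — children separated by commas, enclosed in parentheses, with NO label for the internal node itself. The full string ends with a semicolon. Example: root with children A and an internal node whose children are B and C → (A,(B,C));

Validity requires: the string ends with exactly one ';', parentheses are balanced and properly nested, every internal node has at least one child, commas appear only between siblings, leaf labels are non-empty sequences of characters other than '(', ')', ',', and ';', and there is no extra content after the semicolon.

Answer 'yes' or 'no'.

Answer: yes

Derivation:
Input: ((S,(D,R,Q,Z)),Y);
Paren balance: 3 '(' vs 3 ')' OK
Ends with single ';': True
Full parse: OK
Valid: True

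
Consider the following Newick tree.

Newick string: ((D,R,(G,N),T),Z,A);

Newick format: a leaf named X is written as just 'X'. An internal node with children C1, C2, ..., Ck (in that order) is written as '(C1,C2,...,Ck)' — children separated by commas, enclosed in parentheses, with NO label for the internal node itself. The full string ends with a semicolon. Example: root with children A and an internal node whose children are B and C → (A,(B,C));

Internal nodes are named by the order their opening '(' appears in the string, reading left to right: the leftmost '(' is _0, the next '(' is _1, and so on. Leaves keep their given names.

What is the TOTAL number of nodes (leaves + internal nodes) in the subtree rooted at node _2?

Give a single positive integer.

Newick: ((D,R,(G,N),T),Z,A);
Locate _2: it is the '(' at position 6 (the 3rd '(' reading left to right).
Query: subtree rooted at _2
_2: subtree_size = 1 + 2
  G: subtree_size = 1 + 0
  N: subtree_size = 1 + 0
Total subtree size of _2: 3

Answer: 3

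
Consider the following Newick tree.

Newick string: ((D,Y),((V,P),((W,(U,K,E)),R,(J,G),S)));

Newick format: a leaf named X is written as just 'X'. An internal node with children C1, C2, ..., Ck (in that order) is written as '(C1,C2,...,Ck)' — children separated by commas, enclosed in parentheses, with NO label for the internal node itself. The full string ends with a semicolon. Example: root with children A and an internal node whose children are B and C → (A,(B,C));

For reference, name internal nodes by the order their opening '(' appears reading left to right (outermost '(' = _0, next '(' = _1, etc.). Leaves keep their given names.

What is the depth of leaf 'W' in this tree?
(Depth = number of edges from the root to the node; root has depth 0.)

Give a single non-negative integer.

Newick: ((D,Y),((V,P),((W,(U,K,E)),R,(J,G),S)));
Naming internals by '(' encounter order: outermost '(' = _0, next = _1, ...
Query node: W
Path from root: _0 -> _2 -> _4 -> _5 -> W
Depth of W: 4 (number of edges from root)

Answer: 4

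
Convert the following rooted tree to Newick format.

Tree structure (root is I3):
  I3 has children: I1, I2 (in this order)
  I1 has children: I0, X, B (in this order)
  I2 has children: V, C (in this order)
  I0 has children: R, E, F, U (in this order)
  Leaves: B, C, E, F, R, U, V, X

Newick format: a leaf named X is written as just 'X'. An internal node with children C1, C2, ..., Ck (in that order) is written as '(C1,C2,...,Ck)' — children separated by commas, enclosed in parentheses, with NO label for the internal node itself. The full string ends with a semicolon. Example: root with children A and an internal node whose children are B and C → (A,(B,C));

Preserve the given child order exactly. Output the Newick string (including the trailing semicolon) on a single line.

internal I3 with children ['I1', 'I2']
  internal I1 with children ['I0', 'X', 'B']
    internal I0 with children ['R', 'E', 'F', 'U']
      leaf 'R' → 'R'
      leaf 'E' → 'E'
      leaf 'F' → 'F'
      leaf 'U' → 'U'
    → '(R,E,F,U)'
    leaf 'X' → 'X'
    leaf 'B' → 'B'
  → '((R,E,F,U),X,B)'
  internal I2 with children ['V', 'C']
    leaf 'V' → 'V'
    leaf 'C' → 'C'
  → '(V,C)'
→ '(((R,E,F,U),X,B),(V,C))'
Final: (((R,E,F,U),X,B),(V,C));

Answer: (((R,E,F,U),X,B),(V,C));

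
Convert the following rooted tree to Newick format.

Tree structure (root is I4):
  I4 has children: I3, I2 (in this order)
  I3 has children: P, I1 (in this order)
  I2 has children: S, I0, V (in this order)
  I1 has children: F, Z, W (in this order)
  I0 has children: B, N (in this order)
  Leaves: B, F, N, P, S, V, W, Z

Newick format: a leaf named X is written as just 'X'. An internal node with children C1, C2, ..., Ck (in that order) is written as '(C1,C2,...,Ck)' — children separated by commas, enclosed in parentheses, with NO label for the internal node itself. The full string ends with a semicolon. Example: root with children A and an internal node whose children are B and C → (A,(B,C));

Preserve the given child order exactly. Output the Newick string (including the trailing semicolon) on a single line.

Answer: ((P,(F,Z,W)),(S,(B,N),V));

Derivation:
internal I4 with children ['I3', 'I2']
  internal I3 with children ['P', 'I1']
    leaf 'P' → 'P'
    internal I1 with children ['F', 'Z', 'W']
      leaf 'F' → 'F'
      leaf 'Z' → 'Z'
      leaf 'W' → 'W'
    → '(F,Z,W)'
  → '(P,(F,Z,W))'
  internal I2 with children ['S', 'I0', 'V']
    leaf 'S' → 'S'
    internal I0 with children ['B', 'N']
      leaf 'B' → 'B'
      leaf 'N' → 'N'
    → '(B,N)'
    leaf 'V' → 'V'
  → '(S,(B,N),V)'
→ '((P,(F,Z,W)),(S,(B,N),V))'
Final: ((P,(F,Z,W)),(S,(B,N),V));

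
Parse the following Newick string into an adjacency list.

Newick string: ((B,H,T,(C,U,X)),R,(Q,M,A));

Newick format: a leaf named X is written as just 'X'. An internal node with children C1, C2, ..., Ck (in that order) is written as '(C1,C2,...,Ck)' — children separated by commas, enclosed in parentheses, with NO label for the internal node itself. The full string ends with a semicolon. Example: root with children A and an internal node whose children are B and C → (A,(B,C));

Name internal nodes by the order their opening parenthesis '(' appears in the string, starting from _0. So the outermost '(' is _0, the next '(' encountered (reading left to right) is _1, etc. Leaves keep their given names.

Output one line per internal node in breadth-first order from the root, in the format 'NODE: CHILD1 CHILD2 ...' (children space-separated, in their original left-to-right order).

Input: ((B,H,T,(C,U,X)),R,(Q,M,A));
Scanning left-to-right, naming '(' by encounter order:
  pos 0: '(' -> open internal node _0 (depth 1)
  pos 1: '(' -> open internal node _1 (depth 2)
  pos 8: '(' -> open internal node _2 (depth 3)
  pos 14: ')' -> close internal node _2 (now at depth 2)
  pos 15: ')' -> close internal node _1 (now at depth 1)
  pos 19: '(' -> open internal node _3 (depth 2)
  pos 25: ')' -> close internal node _3 (now at depth 1)
  pos 26: ')' -> close internal node _0 (now at depth 0)
Total internal nodes: 4
BFS adjacency from root:
  _0: _1 R _3
  _1: B H T _2
  _3: Q M A
  _2: C U X

Answer: _0: _1 R _3
_1: B H T _2
_3: Q M A
_2: C U X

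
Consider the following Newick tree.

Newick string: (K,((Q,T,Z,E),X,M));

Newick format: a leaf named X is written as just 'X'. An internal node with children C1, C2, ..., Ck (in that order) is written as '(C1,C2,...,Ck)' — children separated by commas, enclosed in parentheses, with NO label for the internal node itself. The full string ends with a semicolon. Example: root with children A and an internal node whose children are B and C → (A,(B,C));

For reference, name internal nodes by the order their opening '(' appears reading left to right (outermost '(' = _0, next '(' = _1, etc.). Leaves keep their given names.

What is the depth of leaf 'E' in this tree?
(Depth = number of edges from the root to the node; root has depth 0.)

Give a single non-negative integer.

Answer: 3

Derivation:
Newick: (K,((Q,T,Z,E),X,M));
Naming internals by '(' encounter order: outermost '(' = _0, next = _1, ...
Query node: E
Path from root: _0 -> _1 -> _2 -> E
Depth of E: 3 (number of edges from root)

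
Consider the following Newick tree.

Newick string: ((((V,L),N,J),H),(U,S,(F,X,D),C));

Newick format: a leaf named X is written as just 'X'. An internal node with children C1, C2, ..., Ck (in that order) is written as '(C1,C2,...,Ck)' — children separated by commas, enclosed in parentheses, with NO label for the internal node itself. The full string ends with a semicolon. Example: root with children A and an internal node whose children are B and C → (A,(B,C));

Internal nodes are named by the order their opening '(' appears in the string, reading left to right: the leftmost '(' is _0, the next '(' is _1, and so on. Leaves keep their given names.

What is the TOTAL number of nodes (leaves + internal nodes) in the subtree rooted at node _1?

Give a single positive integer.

Newick: ((((V,L),N,J),H),(U,S,(F,X,D),C));
Locate _1: it is the '(' at position 1 (the 2nd '(' reading left to right).
Query: subtree rooted at _1
_1: subtree_size = 1 + 7
  _2: subtree_size = 1 + 5
    _3: subtree_size = 1 + 2
      V: subtree_size = 1 + 0
      L: subtree_size = 1 + 0
    N: subtree_size = 1 + 0
    J: subtree_size = 1 + 0
  H: subtree_size = 1 + 0
Total subtree size of _1: 8

Answer: 8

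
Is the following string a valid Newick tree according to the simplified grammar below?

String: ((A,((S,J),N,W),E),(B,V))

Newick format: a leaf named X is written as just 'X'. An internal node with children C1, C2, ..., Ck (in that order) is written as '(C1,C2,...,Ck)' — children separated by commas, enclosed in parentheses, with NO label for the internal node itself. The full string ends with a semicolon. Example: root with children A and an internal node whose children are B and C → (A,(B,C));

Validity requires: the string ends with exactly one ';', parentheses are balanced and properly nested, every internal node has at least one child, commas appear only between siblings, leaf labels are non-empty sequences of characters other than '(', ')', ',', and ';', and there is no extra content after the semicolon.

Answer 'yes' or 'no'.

Input: ((A,((S,J),N,W),E),(B,V))
Paren balance: 5 '(' vs 5 ')' OK
Ends with single ';': False
Full parse: FAILS (must end with ;)
Valid: False

Answer: no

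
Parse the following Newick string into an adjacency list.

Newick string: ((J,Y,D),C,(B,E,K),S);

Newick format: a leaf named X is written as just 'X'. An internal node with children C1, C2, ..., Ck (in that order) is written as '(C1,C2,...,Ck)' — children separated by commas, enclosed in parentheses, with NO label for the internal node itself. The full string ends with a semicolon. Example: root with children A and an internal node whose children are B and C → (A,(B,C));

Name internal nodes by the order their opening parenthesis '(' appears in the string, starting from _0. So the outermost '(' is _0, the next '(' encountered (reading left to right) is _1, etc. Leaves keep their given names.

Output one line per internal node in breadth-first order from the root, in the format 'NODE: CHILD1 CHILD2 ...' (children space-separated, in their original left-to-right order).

Input: ((J,Y,D),C,(B,E,K),S);
Scanning left-to-right, naming '(' by encounter order:
  pos 0: '(' -> open internal node _0 (depth 1)
  pos 1: '(' -> open internal node _1 (depth 2)
  pos 7: ')' -> close internal node _1 (now at depth 1)
  pos 11: '(' -> open internal node _2 (depth 2)
  pos 17: ')' -> close internal node _2 (now at depth 1)
  pos 20: ')' -> close internal node _0 (now at depth 0)
Total internal nodes: 3
BFS adjacency from root:
  _0: _1 C _2 S
  _1: J Y D
  _2: B E K

Answer: _0: _1 C _2 S
_1: J Y D
_2: B E K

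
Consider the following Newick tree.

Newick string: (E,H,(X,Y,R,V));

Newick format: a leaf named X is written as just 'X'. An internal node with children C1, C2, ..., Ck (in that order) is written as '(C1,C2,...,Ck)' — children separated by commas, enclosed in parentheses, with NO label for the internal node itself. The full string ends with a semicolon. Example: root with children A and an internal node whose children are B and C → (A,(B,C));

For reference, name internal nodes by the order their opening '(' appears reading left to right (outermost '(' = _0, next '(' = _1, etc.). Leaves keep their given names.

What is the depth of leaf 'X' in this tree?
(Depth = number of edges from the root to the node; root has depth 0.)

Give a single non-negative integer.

Answer: 2

Derivation:
Newick: (E,H,(X,Y,R,V));
Naming internals by '(' encounter order: outermost '(' = _0, next = _1, ...
Query node: X
Path from root: _0 -> _1 -> X
Depth of X: 2 (number of edges from root)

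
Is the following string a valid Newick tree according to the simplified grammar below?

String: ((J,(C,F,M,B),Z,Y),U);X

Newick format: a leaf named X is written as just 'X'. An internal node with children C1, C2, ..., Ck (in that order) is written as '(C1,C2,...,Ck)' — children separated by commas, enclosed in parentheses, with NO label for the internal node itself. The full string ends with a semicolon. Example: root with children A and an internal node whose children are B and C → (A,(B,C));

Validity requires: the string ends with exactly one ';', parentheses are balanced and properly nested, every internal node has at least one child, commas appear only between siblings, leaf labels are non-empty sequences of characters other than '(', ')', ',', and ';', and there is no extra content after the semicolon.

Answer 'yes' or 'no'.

Answer: no

Derivation:
Input: ((J,(C,F,M,B),Z,Y),U);X
Paren balance: 3 '(' vs 3 ')' OK
Ends with single ';': False
Full parse: FAILS (must end with ;)
Valid: False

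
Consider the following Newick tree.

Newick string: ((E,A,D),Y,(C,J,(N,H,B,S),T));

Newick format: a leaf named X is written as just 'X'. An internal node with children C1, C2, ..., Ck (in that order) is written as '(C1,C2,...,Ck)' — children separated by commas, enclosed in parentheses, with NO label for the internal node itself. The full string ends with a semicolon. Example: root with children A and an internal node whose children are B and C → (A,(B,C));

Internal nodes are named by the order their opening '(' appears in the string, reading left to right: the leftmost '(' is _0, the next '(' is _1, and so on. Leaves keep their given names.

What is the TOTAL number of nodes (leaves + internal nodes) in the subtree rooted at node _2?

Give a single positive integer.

Answer: 9

Derivation:
Newick: ((E,A,D),Y,(C,J,(N,H,B,S),T));
Locate _2: it is the '(' at position 11 (the 3rd '(' reading left to right).
Query: subtree rooted at _2
_2: subtree_size = 1 + 8
  C: subtree_size = 1 + 0
  J: subtree_size = 1 + 0
  _3: subtree_size = 1 + 4
    N: subtree_size = 1 + 0
    H: subtree_size = 1 + 0
    B: subtree_size = 1 + 0
    S: subtree_size = 1 + 0
  T: subtree_size = 1 + 0
Total subtree size of _2: 9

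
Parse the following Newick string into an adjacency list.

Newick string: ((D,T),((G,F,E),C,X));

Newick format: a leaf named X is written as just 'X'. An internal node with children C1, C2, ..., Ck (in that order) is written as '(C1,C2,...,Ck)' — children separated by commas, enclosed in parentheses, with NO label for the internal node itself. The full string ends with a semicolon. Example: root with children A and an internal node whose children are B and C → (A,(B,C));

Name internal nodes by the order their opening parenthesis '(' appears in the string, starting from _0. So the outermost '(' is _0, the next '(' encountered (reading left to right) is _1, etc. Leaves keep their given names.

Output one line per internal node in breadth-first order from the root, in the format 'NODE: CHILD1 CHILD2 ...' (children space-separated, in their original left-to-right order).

Answer: _0: _1 _2
_1: D T
_2: _3 C X
_3: G F E

Derivation:
Input: ((D,T),((G,F,E),C,X));
Scanning left-to-right, naming '(' by encounter order:
  pos 0: '(' -> open internal node _0 (depth 1)
  pos 1: '(' -> open internal node _1 (depth 2)
  pos 5: ')' -> close internal node _1 (now at depth 1)
  pos 7: '(' -> open internal node _2 (depth 2)
  pos 8: '(' -> open internal node _3 (depth 3)
  pos 14: ')' -> close internal node _3 (now at depth 2)
  pos 19: ')' -> close internal node _2 (now at depth 1)
  pos 20: ')' -> close internal node _0 (now at depth 0)
Total internal nodes: 4
BFS adjacency from root:
  _0: _1 _2
  _1: D T
  _2: _3 C X
  _3: G F E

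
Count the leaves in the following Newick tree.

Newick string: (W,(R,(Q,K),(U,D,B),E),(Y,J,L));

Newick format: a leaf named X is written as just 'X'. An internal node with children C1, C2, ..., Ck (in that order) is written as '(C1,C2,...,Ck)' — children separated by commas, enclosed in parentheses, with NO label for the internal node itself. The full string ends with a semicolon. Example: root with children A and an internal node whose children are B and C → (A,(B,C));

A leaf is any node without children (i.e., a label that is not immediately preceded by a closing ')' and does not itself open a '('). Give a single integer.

Answer: 11

Derivation:
Newick: (W,(R,(Q,K),(U,D,B),E),(Y,J,L));
Scan left-to-right; a leaf is any maximal label run not followed by '(':
  pos 1: leaf 'W' → count = 1
  pos 4: leaf 'R' → count = 2
  pos 7: leaf 'Q' → count = 3
  pos 9: leaf 'K' → count = 4
  pos 13: leaf 'U' → count = 5
  pos 15: leaf 'D' → count = 6
  pos 17: leaf 'B' → count = 7
  pos 20: leaf 'E' → count = 8
  pos 24: leaf 'Y' → count = 9
  pos 26: leaf 'J' → count = 10
  pos 28: leaf 'L' → count = 11
Total leaves: 11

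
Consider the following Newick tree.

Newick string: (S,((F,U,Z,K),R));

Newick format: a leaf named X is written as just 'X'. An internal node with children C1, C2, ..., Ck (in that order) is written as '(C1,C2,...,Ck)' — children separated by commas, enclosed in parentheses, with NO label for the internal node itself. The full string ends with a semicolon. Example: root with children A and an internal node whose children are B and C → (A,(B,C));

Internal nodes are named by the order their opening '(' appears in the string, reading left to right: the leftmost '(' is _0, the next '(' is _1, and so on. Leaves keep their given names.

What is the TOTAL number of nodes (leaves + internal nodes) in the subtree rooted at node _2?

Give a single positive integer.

Answer: 5

Derivation:
Newick: (S,((F,U,Z,K),R));
Locate _2: it is the '(' at position 4 (the 3rd '(' reading left to right).
Query: subtree rooted at _2
_2: subtree_size = 1 + 4
  F: subtree_size = 1 + 0
  U: subtree_size = 1 + 0
  Z: subtree_size = 1 + 0
  K: subtree_size = 1 + 0
Total subtree size of _2: 5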